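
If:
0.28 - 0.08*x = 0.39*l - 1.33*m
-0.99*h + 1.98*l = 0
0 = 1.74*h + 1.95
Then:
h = -1.12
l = -0.56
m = 0.0601503759398496*x - 0.374837956961369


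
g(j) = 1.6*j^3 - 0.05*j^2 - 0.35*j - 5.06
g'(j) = 4.8*j^2 - 0.1*j - 0.35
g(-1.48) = -9.84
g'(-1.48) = 10.31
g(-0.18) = -5.01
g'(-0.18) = -0.18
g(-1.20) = -7.48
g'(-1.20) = 6.68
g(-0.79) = -5.60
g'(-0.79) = 2.72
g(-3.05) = -49.85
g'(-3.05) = 44.61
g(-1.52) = -10.26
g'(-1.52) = 10.89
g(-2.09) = -19.15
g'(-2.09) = 20.83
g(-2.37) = -25.81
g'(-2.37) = 26.85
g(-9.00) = -1172.36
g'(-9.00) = 389.35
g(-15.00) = -5411.06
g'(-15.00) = 1081.15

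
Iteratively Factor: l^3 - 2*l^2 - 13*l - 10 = (l - 5)*(l^2 + 3*l + 2) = (l - 5)*(l + 2)*(l + 1)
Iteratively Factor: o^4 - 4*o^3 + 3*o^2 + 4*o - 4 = (o - 1)*(o^3 - 3*o^2 + 4) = (o - 2)*(o - 1)*(o^2 - o - 2) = (o - 2)*(o - 1)*(o + 1)*(o - 2)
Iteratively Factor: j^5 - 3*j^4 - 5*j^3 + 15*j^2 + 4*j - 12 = (j - 1)*(j^4 - 2*j^3 - 7*j^2 + 8*j + 12) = (j - 2)*(j - 1)*(j^3 - 7*j - 6) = (j - 2)*(j - 1)*(j + 1)*(j^2 - j - 6) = (j - 3)*(j - 2)*(j - 1)*(j + 1)*(j + 2)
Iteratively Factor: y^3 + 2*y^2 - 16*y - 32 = (y - 4)*(y^2 + 6*y + 8) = (y - 4)*(y + 2)*(y + 4)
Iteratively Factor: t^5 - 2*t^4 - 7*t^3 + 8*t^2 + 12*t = (t + 2)*(t^4 - 4*t^3 + t^2 + 6*t) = t*(t + 2)*(t^3 - 4*t^2 + t + 6) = t*(t - 2)*(t + 2)*(t^2 - 2*t - 3) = t*(t - 2)*(t + 1)*(t + 2)*(t - 3)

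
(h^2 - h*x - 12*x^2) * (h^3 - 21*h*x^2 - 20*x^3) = h^5 - h^4*x - 33*h^3*x^2 + h^2*x^3 + 272*h*x^4 + 240*x^5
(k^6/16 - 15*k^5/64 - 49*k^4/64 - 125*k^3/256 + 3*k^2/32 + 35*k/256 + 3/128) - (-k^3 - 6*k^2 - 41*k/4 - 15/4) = k^6/16 - 15*k^5/64 - 49*k^4/64 + 131*k^3/256 + 195*k^2/32 + 2659*k/256 + 483/128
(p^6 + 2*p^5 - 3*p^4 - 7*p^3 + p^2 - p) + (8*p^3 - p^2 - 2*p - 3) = p^6 + 2*p^5 - 3*p^4 + p^3 - 3*p - 3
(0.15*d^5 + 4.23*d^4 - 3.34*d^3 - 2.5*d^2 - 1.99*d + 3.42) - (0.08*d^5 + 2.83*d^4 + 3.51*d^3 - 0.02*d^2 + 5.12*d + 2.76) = 0.07*d^5 + 1.4*d^4 - 6.85*d^3 - 2.48*d^2 - 7.11*d + 0.66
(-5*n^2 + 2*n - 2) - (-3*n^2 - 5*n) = -2*n^2 + 7*n - 2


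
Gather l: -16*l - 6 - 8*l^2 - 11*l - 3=-8*l^2 - 27*l - 9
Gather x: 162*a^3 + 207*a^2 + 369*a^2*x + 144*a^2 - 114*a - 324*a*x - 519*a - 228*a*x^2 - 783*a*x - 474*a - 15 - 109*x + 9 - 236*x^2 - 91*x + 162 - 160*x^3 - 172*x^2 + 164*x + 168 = 162*a^3 + 351*a^2 - 1107*a - 160*x^3 + x^2*(-228*a - 408) + x*(369*a^2 - 1107*a - 36) + 324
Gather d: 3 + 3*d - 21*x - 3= 3*d - 21*x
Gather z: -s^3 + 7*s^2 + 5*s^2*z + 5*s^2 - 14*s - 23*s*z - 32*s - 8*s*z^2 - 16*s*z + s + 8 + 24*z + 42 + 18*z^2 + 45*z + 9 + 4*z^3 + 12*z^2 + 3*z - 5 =-s^3 + 12*s^2 - 45*s + 4*z^3 + z^2*(30 - 8*s) + z*(5*s^2 - 39*s + 72) + 54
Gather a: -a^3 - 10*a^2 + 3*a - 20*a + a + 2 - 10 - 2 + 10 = -a^3 - 10*a^2 - 16*a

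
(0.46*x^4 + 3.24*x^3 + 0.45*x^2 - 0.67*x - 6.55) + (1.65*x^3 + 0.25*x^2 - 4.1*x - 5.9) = 0.46*x^4 + 4.89*x^3 + 0.7*x^2 - 4.77*x - 12.45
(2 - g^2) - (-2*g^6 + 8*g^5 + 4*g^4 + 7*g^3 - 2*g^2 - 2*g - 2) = 2*g^6 - 8*g^5 - 4*g^4 - 7*g^3 + g^2 + 2*g + 4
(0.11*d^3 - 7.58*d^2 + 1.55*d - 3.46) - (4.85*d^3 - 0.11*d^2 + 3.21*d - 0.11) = -4.74*d^3 - 7.47*d^2 - 1.66*d - 3.35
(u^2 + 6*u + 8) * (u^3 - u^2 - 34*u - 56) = u^5 + 5*u^4 - 32*u^3 - 268*u^2 - 608*u - 448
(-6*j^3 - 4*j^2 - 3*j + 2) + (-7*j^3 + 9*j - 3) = -13*j^3 - 4*j^2 + 6*j - 1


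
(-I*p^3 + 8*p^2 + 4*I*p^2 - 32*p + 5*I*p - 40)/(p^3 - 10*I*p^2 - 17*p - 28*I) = (-I*p^3 + 4*p^2*(2 + I) + p*(-32 + 5*I) - 40)/(p^3 - 10*I*p^2 - 17*p - 28*I)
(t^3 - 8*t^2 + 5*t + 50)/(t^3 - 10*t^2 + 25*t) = (t + 2)/t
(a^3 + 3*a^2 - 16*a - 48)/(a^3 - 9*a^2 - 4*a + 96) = (a + 4)/(a - 8)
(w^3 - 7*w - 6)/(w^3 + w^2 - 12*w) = (w^2 + 3*w + 2)/(w*(w + 4))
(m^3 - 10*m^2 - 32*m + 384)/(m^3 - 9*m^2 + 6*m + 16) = (m^2 - 2*m - 48)/(m^2 - m - 2)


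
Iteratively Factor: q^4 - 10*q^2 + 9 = (q - 3)*(q^3 + 3*q^2 - q - 3) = (q - 3)*(q - 1)*(q^2 + 4*q + 3) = (q - 3)*(q - 1)*(q + 3)*(q + 1)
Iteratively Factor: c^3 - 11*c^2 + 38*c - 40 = (c - 4)*(c^2 - 7*c + 10) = (c - 4)*(c - 2)*(c - 5)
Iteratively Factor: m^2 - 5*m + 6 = (m - 2)*(m - 3)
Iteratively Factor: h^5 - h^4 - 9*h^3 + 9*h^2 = (h - 1)*(h^4 - 9*h^2) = (h - 3)*(h - 1)*(h^3 + 3*h^2) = h*(h - 3)*(h - 1)*(h^2 + 3*h) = h*(h - 3)*(h - 1)*(h + 3)*(h)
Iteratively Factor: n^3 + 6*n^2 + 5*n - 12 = (n + 3)*(n^2 + 3*n - 4) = (n + 3)*(n + 4)*(n - 1)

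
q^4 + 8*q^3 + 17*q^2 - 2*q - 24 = (q - 1)*(q + 2)*(q + 3)*(q + 4)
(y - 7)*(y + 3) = y^2 - 4*y - 21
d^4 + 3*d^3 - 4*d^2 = d^2*(d - 1)*(d + 4)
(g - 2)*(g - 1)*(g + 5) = g^3 + 2*g^2 - 13*g + 10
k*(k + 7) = k^2 + 7*k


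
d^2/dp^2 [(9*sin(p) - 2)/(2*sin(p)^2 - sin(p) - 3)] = (-36*sin(p)^4 + 50*sin(p)^3 - 314*sin(p)^2 + 343*sin(p) - 82)/((sin(p) + 1)^2*(2*sin(p) - 3)^3)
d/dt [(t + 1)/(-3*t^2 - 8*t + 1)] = 3*(t^2 + 2*t + 3)/(9*t^4 + 48*t^3 + 58*t^2 - 16*t + 1)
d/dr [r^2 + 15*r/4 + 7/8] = 2*r + 15/4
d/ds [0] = 0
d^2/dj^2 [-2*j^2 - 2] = -4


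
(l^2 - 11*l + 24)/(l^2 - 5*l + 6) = (l - 8)/(l - 2)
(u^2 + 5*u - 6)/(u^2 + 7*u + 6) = (u - 1)/(u + 1)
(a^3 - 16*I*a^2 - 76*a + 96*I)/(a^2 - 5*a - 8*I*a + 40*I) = (a^2 - 8*I*a - 12)/(a - 5)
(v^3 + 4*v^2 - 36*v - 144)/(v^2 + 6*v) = v - 2 - 24/v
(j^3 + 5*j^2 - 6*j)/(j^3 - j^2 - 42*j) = (j - 1)/(j - 7)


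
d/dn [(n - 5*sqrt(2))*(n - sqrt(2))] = 2*n - 6*sqrt(2)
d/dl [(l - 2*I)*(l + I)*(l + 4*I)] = 3*l^2 + 6*I*l + 6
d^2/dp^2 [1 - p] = 0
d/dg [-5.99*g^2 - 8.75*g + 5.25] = -11.98*g - 8.75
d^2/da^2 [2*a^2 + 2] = 4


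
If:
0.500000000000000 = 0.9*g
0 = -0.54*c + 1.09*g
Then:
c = 1.12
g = 0.56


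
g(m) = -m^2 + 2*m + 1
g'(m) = 2 - 2*m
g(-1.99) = -6.94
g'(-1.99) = 5.98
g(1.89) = 1.21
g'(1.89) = -1.78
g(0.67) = 1.89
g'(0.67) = 0.66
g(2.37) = 0.12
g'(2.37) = -2.74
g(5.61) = -19.25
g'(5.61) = -9.22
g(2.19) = 0.58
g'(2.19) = -2.38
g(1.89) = 1.21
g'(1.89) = -1.78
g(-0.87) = -1.50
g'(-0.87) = 3.74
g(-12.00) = -167.00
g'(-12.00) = 26.00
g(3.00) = -2.00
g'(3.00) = -4.00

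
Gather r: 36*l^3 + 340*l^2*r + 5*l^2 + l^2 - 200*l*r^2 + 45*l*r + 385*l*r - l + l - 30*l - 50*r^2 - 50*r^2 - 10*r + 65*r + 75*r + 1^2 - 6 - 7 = 36*l^3 + 6*l^2 - 30*l + r^2*(-200*l - 100) + r*(340*l^2 + 430*l + 130) - 12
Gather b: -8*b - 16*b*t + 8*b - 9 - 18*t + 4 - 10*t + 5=-16*b*t - 28*t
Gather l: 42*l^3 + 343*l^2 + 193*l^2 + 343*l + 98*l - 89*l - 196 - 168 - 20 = 42*l^3 + 536*l^2 + 352*l - 384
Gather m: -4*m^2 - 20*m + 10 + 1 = -4*m^2 - 20*m + 11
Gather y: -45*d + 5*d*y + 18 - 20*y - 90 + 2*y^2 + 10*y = -45*d + 2*y^2 + y*(5*d - 10) - 72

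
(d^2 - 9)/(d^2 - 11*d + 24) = (d + 3)/(d - 8)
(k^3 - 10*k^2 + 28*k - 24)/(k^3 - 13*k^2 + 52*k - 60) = (k - 2)/(k - 5)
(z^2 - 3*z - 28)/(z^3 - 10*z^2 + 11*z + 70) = (z + 4)/(z^2 - 3*z - 10)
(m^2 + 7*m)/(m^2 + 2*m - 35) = m/(m - 5)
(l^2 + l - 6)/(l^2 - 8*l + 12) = (l + 3)/(l - 6)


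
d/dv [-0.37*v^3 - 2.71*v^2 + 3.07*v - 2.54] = -1.11*v^2 - 5.42*v + 3.07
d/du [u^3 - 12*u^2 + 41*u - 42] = 3*u^2 - 24*u + 41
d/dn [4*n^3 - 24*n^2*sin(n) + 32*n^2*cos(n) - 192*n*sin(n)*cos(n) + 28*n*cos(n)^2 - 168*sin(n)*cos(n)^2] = -32*n^2*sin(n) - 24*n^2*cos(n) + 12*n^2 - 48*n*sin(n) - 28*n*sin(2*n) + 64*n*cos(n) - 192*n*cos(2*n) - 96*sin(2*n) - 42*cos(n) + 14*cos(2*n) - 126*cos(3*n) + 14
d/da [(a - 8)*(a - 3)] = 2*a - 11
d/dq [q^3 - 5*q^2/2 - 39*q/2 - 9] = 3*q^2 - 5*q - 39/2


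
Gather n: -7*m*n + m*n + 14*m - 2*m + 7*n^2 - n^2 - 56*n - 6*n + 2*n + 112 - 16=12*m + 6*n^2 + n*(-6*m - 60) + 96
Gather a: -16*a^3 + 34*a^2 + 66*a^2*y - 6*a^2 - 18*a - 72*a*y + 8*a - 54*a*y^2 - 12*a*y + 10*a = -16*a^3 + a^2*(66*y + 28) + a*(-54*y^2 - 84*y)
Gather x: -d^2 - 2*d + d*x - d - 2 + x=-d^2 - 3*d + x*(d + 1) - 2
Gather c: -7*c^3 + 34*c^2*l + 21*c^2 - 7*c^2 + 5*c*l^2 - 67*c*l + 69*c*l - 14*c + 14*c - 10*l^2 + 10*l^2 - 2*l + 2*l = -7*c^3 + c^2*(34*l + 14) + c*(5*l^2 + 2*l)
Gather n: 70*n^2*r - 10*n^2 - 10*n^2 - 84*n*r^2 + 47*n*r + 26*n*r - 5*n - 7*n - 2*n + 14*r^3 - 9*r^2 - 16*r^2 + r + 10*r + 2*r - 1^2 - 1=n^2*(70*r - 20) + n*(-84*r^2 + 73*r - 14) + 14*r^3 - 25*r^2 + 13*r - 2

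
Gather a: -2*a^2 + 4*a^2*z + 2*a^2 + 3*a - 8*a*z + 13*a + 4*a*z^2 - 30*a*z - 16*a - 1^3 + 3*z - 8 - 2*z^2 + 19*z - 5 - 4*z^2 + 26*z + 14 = 4*a^2*z + a*(4*z^2 - 38*z) - 6*z^2 + 48*z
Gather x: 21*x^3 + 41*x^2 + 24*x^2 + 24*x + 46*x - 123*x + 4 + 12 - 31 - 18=21*x^3 + 65*x^2 - 53*x - 33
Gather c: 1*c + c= 2*c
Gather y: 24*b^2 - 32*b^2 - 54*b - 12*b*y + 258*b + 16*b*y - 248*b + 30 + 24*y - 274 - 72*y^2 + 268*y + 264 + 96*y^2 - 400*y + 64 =-8*b^2 - 44*b + 24*y^2 + y*(4*b - 108) + 84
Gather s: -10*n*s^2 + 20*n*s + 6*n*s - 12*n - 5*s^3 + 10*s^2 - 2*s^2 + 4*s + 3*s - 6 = -12*n - 5*s^3 + s^2*(8 - 10*n) + s*(26*n + 7) - 6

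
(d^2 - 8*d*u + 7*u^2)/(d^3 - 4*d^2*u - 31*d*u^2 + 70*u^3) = (-d + u)/(-d^2 - 3*d*u + 10*u^2)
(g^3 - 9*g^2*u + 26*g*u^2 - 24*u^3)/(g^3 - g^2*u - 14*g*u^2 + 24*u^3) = (g - 4*u)/(g + 4*u)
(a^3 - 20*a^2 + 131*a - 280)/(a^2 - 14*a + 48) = (a^2 - 12*a + 35)/(a - 6)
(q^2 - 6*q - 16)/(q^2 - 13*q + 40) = (q + 2)/(q - 5)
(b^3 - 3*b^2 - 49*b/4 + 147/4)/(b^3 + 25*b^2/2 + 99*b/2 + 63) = (2*b^2 - 13*b + 21)/(2*(b^2 + 9*b + 18))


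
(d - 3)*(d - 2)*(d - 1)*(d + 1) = d^4 - 5*d^3 + 5*d^2 + 5*d - 6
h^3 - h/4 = h*(h - 1/2)*(h + 1/2)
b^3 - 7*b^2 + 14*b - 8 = (b - 4)*(b - 2)*(b - 1)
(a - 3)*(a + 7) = a^2 + 4*a - 21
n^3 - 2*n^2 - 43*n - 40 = (n - 8)*(n + 1)*(n + 5)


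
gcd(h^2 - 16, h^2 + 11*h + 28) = h + 4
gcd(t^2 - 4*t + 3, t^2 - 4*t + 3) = t^2 - 4*t + 3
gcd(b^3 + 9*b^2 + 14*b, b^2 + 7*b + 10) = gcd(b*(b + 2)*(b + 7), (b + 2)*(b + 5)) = b + 2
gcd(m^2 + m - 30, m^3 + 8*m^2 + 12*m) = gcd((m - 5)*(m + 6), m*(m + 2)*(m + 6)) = m + 6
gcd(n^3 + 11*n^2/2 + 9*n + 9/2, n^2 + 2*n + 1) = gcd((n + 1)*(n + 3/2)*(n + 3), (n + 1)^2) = n + 1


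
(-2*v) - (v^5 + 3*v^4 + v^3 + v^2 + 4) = -v^5 - 3*v^4 - v^3 - v^2 - 2*v - 4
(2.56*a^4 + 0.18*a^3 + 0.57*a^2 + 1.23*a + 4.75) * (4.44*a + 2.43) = 11.3664*a^5 + 7.02*a^4 + 2.9682*a^3 + 6.8463*a^2 + 24.0789*a + 11.5425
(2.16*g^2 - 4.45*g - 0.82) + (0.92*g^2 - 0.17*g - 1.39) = 3.08*g^2 - 4.62*g - 2.21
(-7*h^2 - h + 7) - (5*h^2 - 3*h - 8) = -12*h^2 + 2*h + 15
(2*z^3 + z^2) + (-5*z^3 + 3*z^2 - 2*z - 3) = -3*z^3 + 4*z^2 - 2*z - 3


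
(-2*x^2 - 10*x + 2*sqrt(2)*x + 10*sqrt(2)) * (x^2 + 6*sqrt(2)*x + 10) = -2*x^4 - 10*sqrt(2)*x^3 - 10*x^3 - 50*sqrt(2)*x^2 + 4*x^2 + 20*x + 20*sqrt(2)*x + 100*sqrt(2)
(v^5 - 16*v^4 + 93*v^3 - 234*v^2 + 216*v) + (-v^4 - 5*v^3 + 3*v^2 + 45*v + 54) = v^5 - 17*v^4 + 88*v^3 - 231*v^2 + 261*v + 54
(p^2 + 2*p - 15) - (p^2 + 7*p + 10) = -5*p - 25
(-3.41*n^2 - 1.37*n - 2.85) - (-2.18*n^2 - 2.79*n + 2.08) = -1.23*n^2 + 1.42*n - 4.93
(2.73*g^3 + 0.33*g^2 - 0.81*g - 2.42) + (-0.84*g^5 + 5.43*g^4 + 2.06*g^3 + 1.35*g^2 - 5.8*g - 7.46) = -0.84*g^5 + 5.43*g^4 + 4.79*g^3 + 1.68*g^2 - 6.61*g - 9.88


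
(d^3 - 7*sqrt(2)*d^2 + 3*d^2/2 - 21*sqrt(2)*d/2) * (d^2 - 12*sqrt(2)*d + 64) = d^5 - 19*sqrt(2)*d^4 + 3*d^4/2 - 57*sqrt(2)*d^3/2 + 232*d^3 - 448*sqrt(2)*d^2 + 348*d^2 - 672*sqrt(2)*d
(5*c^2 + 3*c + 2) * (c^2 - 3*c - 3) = 5*c^4 - 12*c^3 - 22*c^2 - 15*c - 6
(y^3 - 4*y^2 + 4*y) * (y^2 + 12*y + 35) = y^5 + 8*y^4 - 9*y^3 - 92*y^2 + 140*y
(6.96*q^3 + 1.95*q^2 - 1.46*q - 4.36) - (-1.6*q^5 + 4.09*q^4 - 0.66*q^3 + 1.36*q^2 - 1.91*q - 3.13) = 1.6*q^5 - 4.09*q^4 + 7.62*q^3 + 0.59*q^2 + 0.45*q - 1.23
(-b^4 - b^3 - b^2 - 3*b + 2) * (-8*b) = 8*b^5 + 8*b^4 + 8*b^3 + 24*b^2 - 16*b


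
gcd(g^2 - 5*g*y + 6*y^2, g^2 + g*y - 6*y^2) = -g + 2*y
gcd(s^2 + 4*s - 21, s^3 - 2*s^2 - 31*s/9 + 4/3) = s - 3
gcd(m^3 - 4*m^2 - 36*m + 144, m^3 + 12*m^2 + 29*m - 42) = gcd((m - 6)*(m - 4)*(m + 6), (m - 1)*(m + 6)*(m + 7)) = m + 6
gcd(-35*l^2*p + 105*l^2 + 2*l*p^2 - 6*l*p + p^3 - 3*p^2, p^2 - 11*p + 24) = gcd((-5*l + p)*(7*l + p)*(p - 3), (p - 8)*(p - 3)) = p - 3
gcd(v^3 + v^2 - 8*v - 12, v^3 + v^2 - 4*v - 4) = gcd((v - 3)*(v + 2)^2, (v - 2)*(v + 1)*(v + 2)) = v + 2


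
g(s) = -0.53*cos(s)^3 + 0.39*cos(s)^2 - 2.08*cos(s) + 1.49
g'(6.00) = -0.78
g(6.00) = -0.62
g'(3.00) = 0.62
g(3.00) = 4.45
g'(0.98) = 1.78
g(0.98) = 0.36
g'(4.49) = -2.27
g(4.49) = 1.97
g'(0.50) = 1.26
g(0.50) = -0.39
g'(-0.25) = -0.70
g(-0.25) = -0.64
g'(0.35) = 0.94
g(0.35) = -0.56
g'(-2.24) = -2.49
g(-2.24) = 3.06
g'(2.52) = 2.19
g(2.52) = 3.72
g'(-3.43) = 1.22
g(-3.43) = 4.31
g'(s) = 1.59*sin(s)*cos(s)^2 - 0.78*sin(s)*cos(s) + 2.08*sin(s)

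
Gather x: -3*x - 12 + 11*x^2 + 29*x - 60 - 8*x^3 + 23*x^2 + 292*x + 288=-8*x^3 + 34*x^2 + 318*x + 216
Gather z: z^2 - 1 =z^2 - 1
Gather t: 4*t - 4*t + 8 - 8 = 0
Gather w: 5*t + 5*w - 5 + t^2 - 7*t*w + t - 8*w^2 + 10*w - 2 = t^2 + 6*t - 8*w^2 + w*(15 - 7*t) - 7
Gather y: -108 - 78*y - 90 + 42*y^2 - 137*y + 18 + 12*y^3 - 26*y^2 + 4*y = 12*y^3 + 16*y^2 - 211*y - 180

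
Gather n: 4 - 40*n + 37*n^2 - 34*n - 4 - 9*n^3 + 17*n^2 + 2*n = -9*n^3 + 54*n^2 - 72*n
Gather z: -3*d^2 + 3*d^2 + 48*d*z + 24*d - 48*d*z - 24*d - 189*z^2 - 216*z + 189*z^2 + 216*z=0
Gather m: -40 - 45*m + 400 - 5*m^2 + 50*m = -5*m^2 + 5*m + 360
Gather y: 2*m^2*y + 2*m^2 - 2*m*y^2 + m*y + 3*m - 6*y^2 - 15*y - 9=2*m^2 + 3*m + y^2*(-2*m - 6) + y*(2*m^2 + m - 15) - 9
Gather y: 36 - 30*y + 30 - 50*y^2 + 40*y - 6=-50*y^2 + 10*y + 60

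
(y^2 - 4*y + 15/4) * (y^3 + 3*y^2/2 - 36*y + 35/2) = y^5 - 5*y^4/2 - 153*y^3/4 + 1337*y^2/8 - 205*y + 525/8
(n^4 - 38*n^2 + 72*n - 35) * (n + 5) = n^5 + 5*n^4 - 38*n^3 - 118*n^2 + 325*n - 175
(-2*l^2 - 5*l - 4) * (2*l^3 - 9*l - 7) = -4*l^5 - 10*l^4 + 10*l^3 + 59*l^2 + 71*l + 28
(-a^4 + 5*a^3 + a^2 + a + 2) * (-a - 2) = a^5 - 3*a^4 - 11*a^3 - 3*a^2 - 4*a - 4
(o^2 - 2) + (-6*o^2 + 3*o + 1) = -5*o^2 + 3*o - 1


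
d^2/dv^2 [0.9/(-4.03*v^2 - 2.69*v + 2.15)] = (29.23362*v^2 + 19.51326*v - 0.9*(8.06*v + 2.69)*(16.12*v + 5.38) - 15.5961)/(4.03*v^2 + 2.69*v - 2.15)^3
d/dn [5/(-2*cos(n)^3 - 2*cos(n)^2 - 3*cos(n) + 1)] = 20*(6*sin(n)^2 - 4*cos(n) - 9)*sin(n)/(9*cos(n) + 2*cos(2*n) + cos(3*n))^2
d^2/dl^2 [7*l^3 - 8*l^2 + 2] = 42*l - 16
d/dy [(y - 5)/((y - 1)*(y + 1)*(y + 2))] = (-2*y^3 + 13*y^2 + 20*y - 7)/(y^6 + 4*y^5 + 2*y^4 - 8*y^3 - 7*y^2 + 4*y + 4)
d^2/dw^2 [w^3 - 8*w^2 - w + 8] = 6*w - 16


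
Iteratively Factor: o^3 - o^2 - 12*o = (o + 3)*(o^2 - 4*o) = o*(o + 3)*(o - 4)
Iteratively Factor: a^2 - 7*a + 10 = (a - 2)*(a - 5)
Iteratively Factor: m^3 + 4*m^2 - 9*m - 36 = (m - 3)*(m^2 + 7*m + 12) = (m - 3)*(m + 3)*(m + 4)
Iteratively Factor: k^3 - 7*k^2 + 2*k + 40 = (k - 5)*(k^2 - 2*k - 8) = (k - 5)*(k - 4)*(k + 2)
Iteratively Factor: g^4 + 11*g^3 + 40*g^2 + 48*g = (g + 3)*(g^3 + 8*g^2 + 16*g) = g*(g + 3)*(g^2 + 8*g + 16) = g*(g + 3)*(g + 4)*(g + 4)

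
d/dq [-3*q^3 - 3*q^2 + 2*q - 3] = -9*q^2 - 6*q + 2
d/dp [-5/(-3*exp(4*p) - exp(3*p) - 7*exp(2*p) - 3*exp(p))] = 5*(-12*exp(3*p) - 3*exp(2*p) - 14*exp(p) - 3)*exp(-p)/(3*exp(3*p) + exp(2*p) + 7*exp(p) + 3)^2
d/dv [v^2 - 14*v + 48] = 2*v - 14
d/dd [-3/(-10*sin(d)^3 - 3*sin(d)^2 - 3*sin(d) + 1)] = 9*(-2*sin(d) + 5*cos(2*d) - 6)*cos(d)/(10*sin(d)^3 + 3*sin(d)^2 + 3*sin(d) - 1)^2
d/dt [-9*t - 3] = -9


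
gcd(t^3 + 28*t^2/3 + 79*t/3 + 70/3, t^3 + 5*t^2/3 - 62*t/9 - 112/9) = t^2 + 13*t/3 + 14/3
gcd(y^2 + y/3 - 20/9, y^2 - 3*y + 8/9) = 1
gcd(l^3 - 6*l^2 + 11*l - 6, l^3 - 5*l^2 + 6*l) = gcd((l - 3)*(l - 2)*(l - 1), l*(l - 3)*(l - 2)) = l^2 - 5*l + 6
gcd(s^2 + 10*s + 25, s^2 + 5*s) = s + 5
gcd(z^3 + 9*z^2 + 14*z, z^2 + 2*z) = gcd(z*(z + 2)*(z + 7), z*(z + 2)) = z^2 + 2*z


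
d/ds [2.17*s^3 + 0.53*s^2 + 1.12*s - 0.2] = 6.51*s^2 + 1.06*s + 1.12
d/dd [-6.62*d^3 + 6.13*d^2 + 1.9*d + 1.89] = -19.86*d^2 + 12.26*d + 1.9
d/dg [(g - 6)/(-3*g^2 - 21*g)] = (g^2 - 12*g - 42)/(3*g^2*(g^2 + 14*g + 49))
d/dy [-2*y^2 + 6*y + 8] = 6 - 4*y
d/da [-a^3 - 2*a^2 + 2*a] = -3*a^2 - 4*a + 2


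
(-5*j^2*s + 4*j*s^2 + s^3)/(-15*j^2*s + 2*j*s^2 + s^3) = (-j + s)/(-3*j + s)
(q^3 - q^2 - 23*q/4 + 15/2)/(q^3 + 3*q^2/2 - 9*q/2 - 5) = (q - 3/2)/(q + 1)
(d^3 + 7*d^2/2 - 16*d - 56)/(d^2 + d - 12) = (d^2 - d/2 - 14)/(d - 3)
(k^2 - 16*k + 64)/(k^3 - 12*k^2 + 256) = 1/(k + 4)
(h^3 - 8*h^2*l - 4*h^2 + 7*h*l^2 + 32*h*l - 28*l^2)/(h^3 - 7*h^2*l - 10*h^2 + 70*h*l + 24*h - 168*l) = (h - l)/(h - 6)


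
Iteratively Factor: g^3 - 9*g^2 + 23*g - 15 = (g - 5)*(g^2 - 4*g + 3) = (g - 5)*(g - 3)*(g - 1)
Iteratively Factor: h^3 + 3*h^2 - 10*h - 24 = (h + 2)*(h^2 + h - 12) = (h + 2)*(h + 4)*(h - 3)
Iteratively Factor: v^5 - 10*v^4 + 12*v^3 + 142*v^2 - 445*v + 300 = (v + 4)*(v^4 - 14*v^3 + 68*v^2 - 130*v + 75) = (v - 3)*(v + 4)*(v^3 - 11*v^2 + 35*v - 25) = (v - 3)*(v - 1)*(v + 4)*(v^2 - 10*v + 25) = (v - 5)*(v - 3)*(v - 1)*(v + 4)*(v - 5)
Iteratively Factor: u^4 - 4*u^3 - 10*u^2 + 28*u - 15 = (u + 3)*(u^3 - 7*u^2 + 11*u - 5) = (u - 5)*(u + 3)*(u^2 - 2*u + 1) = (u - 5)*(u - 1)*(u + 3)*(u - 1)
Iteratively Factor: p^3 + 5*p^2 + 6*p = (p + 3)*(p^2 + 2*p) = p*(p + 3)*(p + 2)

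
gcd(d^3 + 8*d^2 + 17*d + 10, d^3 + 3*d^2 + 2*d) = d^2 + 3*d + 2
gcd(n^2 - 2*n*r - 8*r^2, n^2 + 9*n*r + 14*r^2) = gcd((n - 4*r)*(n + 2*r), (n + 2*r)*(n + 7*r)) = n + 2*r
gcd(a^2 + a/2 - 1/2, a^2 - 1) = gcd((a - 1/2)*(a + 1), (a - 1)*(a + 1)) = a + 1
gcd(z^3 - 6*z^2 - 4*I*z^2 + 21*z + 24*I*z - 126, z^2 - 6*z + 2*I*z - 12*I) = z - 6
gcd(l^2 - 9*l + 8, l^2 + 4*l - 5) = l - 1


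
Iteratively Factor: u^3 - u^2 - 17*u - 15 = (u - 5)*(u^2 + 4*u + 3) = (u - 5)*(u + 1)*(u + 3)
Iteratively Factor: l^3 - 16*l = (l + 4)*(l^2 - 4*l) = l*(l + 4)*(l - 4)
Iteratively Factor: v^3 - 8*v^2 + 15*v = (v)*(v^2 - 8*v + 15) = v*(v - 5)*(v - 3)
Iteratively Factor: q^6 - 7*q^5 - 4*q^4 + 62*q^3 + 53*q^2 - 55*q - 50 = (q - 5)*(q^5 - 2*q^4 - 14*q^3 - 8*q^2 + 13*q + 10) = (q - 5)*(q + 1)*(q^4 - 3*q^3 - 11*q^2 + 3*q + 10) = (q - 5)*(q - 1)*(q + 1)*(q^3 - 2*q^2 - 13*q - 10) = (q - 5)^2*(q - 1)*(q + 1)*(q^2 + 3*q + 2) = (q - 5)^2*(q - 1)*(q + 1)^2*(q + 2)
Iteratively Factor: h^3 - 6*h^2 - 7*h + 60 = (h + 3)*(h^2 - 9*h + 20) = (h - 5)*(h + 3)*(h - 4)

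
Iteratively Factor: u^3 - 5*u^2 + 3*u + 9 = (u - 3)*(u^2 - 2*u - 3) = (u - 3)^2*(u + 1)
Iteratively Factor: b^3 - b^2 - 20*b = (b - 5)*(b^2 + 4*b) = (b - 5)*(b + 4)*(b)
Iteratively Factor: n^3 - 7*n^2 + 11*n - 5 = (n - 5)*(n^2 - 2*n + 1) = (n - 5)*(n - 1)*(n - 1)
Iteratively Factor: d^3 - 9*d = (d - 3)*(d^2 + 3*d) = d*(d - 3)*(d + 3)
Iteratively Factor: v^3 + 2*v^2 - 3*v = (v - 1)*(v^2 + 3*v) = v*(v - 1)*(v + 3)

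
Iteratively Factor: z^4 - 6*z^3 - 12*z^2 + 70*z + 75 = (z + 3)*(z^3 - 9*z^2 + 15*z + 25) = (z - 5)*(z + 3)*(z^2 - 4*z - 5) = (z - 5)*(z + 1)*(z + 3)*(z - 5)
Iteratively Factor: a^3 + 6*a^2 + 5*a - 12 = (a - 1)*(a^2 + 7*a + 12) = (a - 1)*(a + 3)*(a + 4)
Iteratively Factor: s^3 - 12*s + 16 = (s - 2)*(s^2 + 2*s - 8) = (s - 2)^2*(s + 4)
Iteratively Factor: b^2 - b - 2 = (b - 2)*(b + 1)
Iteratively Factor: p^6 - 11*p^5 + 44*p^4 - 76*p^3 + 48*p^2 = (p - 3)*(p^5 - 8*p^4 + 20*p^3 - 16*p^2) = (p - 3)*(p - 2)*(p^4 - 6*p^3 + 8*p^2) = p*(p - 3)*(p - 2)*(p^3 - 6*p^2 + 8*p) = p*(p - 4)*(p - 3)*(p - 2)*(p^2 - 2*p) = p^2*(p - 4)*(p - 3)*(p - 2)*(p - 2)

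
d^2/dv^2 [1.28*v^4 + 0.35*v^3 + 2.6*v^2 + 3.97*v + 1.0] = 15.36*v^2 + 2.1*v + 5.2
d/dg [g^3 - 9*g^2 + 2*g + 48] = 3*g^2 - 18*g + 2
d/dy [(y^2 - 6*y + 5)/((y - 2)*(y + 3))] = (7*y^2 - 22*y + 31)/(y^4 + 2*y^3 - 11*y^2 - 12*y + 36)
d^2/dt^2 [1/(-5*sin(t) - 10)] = (sin(t)^2 - 2*sin(t) - 2)/(5*(sin(t) + 2)^3)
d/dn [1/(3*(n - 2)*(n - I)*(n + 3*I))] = (-(n - 2)*(n - I) - (n - 2)*(n + 3*I) - (n - I)*(n + 3*I))/(3*(n - 2)^2*(n - I)^2*(n + 3*I)^2)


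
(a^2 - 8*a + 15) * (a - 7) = a^3 - 15*a^2 + 71*a - 105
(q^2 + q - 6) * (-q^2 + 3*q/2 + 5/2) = -q^4 + q^3/2 + 10*q^2 - 13*q/2 - 15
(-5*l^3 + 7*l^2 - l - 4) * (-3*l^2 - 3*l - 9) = 15*l^5 - 6*l^4 + 27*l^3 - 48*l^2 + 21*l + 36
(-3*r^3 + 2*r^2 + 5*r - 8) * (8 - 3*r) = 9*r^4 - 30*r^3 + r^2 + 64*r - 64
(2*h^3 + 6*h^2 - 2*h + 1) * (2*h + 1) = 4*h^4 + 14*h^3 + 2*h^2 + 1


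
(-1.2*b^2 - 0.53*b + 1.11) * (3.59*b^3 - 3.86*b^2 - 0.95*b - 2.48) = -4.308*b^5 + 2.7293*b^4 + 7.1707*b^3 - 0.8051*b^2 + 0.2599*b - 2.7528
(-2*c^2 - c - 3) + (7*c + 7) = -2*c^2 + 6*c + 4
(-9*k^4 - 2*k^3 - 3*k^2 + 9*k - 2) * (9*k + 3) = -81*k^5 - 45*k^4 - 33*k^3 + 72*k^2 + 9*k - 6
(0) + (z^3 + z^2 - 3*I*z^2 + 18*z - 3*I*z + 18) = z^3 + z^2 - 3*I*z^2 + 18*z - 3*I*z + 18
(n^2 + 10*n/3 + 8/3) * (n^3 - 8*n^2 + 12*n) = n^5 - 14*n^4/3 - 12*n^3 + 56*n^2/3 + 32*n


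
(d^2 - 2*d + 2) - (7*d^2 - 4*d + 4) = -6*d^2 + 2*d - 2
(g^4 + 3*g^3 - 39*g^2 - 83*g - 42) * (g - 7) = g^5 - 4*g^4 - 60*g^3 + 190*g^2 + 539*g + 294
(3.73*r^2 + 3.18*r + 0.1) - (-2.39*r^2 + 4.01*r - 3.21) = 6.12*r^2 - 0.83*r + 3.31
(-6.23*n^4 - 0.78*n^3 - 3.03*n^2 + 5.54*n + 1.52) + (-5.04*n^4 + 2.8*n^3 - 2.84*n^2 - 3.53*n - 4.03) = -11.27*n^4 + 2.02*n^3 - 5.87*n^2 + 2.01*n - 2.51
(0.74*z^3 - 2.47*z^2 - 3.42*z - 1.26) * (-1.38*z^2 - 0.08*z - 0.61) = -1.0212*z^5 + 3.3494*z^4 + 4.4658*z^3 + 3.5191*z^2 + 2.187*z + 0.7686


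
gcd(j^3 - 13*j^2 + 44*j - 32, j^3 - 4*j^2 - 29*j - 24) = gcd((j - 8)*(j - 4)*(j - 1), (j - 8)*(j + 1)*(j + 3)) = j - 8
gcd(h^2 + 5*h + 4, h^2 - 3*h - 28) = h + 4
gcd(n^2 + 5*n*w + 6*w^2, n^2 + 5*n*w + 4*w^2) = 1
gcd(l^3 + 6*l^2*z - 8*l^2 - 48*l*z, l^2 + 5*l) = l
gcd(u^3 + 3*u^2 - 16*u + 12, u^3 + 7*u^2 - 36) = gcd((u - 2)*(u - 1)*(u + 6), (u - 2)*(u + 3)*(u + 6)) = u^2 + 4*u - 12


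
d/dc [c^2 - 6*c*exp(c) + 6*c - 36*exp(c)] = -6*c*exp(c) + 2*c - 42*exp(c) + 6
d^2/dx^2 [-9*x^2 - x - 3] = -18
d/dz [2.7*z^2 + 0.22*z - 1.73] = 5.4*z + 0.22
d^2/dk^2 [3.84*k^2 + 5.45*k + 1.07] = 7.68000000000000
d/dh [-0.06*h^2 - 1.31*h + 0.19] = -0.12*h - 1.31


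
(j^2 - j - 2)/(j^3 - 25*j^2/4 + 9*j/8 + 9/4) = 8*(j^2 - j - 2)/(8*j^3 - 50*j^2 + 9*j + 18)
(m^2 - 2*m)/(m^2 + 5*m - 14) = m/(m + 7)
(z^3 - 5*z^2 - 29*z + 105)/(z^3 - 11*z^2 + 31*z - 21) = (z + 5)/(z - 1)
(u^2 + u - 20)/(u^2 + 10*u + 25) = (u - 4)/(u + 5)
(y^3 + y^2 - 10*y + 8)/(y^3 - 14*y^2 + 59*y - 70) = (y^2 + 3*y - 4)/(y^2 - 12*y + 35)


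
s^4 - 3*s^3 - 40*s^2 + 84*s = s*(s - 7)*(s - 2)*(s + 6)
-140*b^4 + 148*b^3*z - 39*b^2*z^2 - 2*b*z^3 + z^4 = (-5*b + z)*(-2*b + z)^2*(7*b + z)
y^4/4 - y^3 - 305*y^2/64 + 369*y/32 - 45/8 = (y/4 + 1)*(y - 6)*(y - 5/4)*(y - 3/4)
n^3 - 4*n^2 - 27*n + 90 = (n - 6)*(n - 3)*(n + 5)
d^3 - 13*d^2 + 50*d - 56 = (d - 7)*(d - 4)*(d - 2)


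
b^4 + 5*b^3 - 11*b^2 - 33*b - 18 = (b - 3)*(b + 1)^2*(b + 6)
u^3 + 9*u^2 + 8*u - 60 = (u - 2)*(u + 5)*(u + 6)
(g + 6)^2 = g^2 + 12*g + 36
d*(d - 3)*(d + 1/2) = d^3 - 5*d^2/2 - 3*d/2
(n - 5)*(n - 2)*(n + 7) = n^3 - 39*n + 70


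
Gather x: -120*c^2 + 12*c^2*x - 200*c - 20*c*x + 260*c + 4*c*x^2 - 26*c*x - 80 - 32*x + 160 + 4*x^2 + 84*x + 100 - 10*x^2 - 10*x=-120*c^2 + 60*c + x^2*(4*c - 6) + x*(12*c^2 - 46*c + 42) + 180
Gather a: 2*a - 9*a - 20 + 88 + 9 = 77 - 7*a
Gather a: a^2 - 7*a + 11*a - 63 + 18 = a^2 + 4*a - 45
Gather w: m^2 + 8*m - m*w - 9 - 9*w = m^2 + 8*m + w*(-m - 9) - 9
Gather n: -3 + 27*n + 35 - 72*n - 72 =-45*n - 40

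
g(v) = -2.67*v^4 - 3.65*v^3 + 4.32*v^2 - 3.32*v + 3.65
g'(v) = -10.68*v^3 - 10.95*v^2 + 8.64*v - 3.32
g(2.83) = -225.14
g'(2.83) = -308.63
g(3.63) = -589.66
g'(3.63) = -627.09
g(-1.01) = 12.39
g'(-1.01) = -12.21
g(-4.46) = -628.25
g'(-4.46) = 687.83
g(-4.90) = -986.14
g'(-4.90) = 947.93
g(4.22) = -1054.49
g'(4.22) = -964.48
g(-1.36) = 16.20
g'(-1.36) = -8.46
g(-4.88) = -967.31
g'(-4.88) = 934.92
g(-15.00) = -121824.55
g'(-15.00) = 33448.33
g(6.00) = -4109.47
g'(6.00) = -2652.56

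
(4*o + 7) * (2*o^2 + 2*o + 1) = 8*o^3 + 22*o^2 + 18*o + 7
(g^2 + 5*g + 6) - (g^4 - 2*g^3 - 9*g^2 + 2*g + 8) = -g^4 + 2*g^3 + 10*g^2 + 3*g - 2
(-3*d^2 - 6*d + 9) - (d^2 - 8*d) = -4*d^2 + 2*d + 9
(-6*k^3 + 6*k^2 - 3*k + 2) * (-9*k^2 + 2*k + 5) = 54*k^5 - 66*k^4 + 9*k^3 + 6*k^2 - 11*k + 10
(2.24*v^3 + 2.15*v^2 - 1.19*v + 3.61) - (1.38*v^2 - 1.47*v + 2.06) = 2.24*v^3 + 0.77*v^2 + 0.28*v + 1.55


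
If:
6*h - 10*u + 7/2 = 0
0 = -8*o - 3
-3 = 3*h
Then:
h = -1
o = -3/8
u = -1/4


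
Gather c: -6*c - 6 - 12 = -6*c - 18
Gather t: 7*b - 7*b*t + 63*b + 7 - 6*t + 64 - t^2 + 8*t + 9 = 70*b - t^2 + t*(2 - 7*b) + 80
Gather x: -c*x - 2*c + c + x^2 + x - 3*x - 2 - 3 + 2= -c + x^2 + x*(-c - 2) - 3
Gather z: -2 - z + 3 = 1 - z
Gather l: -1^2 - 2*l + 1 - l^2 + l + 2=-l^2 - l + 2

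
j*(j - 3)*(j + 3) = j^3 - 9*j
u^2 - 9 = (u - 3)*(u + 3)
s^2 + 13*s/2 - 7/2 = (s - 1/2)*(s + 7)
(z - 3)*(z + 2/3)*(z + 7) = z^3 + 14*z^2/3 - 55*z/3 - 14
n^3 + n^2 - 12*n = n*(n - 3)*(n + 4)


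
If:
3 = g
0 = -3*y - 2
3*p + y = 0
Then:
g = 3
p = 2/9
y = -2/3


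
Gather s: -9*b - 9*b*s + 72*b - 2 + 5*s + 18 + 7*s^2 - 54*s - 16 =63*b + 7*s^2 + s*(-9*b - 49)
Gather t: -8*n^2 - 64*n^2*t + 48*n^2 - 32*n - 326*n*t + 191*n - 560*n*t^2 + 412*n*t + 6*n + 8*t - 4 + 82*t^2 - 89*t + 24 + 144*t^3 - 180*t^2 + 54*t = 40*n^2 + 165*n + 144*t^3 + t^2*(-560*n - 98) + t*(-64*n^2 + 86*n - 27) + 20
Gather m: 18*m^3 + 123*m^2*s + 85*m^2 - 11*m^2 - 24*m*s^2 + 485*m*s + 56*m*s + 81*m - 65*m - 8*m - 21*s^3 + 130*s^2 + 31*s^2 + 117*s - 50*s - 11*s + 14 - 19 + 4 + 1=18*m^3 + m^2*(123*s + 74) + m*(-24*s^2 + 541*s + 8) - 21*s^3 + 161*s^2 + 56*s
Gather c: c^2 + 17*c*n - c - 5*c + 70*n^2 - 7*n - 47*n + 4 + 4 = c^2 + c*(17*n - 6) + 70*n^2 - 54*n + 8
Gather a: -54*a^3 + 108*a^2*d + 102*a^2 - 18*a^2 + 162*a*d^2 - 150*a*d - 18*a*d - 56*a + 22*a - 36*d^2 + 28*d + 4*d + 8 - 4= -54*a^3 + a^2*(108*d + 84) + a*(162*d^2 - 168*d - 34) - 36*d^2 + 32*d + 4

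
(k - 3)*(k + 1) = k^2 - 2*k - 3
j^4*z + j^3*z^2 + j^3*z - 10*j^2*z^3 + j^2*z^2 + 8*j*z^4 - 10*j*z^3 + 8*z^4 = (j - 2*z)*(j - z)*(j + 4*z)*(j*z + z)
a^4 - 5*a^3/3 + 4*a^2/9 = a^2*(a - 4/3)*(a - 1/3)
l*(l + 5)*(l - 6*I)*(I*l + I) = I*l^4 + 6*l^3 + 6*I*l^3 + 36*l^2 + 5*I*l^2 + 30*l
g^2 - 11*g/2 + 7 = (g - 7/2)*(g - 2)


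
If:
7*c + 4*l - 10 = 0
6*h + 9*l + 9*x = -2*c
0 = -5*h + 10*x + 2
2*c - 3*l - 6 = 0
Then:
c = 54/29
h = 474/1015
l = -22/29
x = 34/1015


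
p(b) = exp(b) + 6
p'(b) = exp(b)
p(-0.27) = 6.76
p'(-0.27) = 0.76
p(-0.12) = 6.89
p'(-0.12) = 0.89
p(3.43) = 36.88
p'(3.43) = 30.88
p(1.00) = 8.72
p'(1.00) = 2.72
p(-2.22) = 6.11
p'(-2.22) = 0.11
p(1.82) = 12.17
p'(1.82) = 6.17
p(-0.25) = 6.78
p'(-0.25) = 0.78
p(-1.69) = 6.18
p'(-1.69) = 0.18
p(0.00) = 7.00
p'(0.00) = 1.00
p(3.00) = 26.09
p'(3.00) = 20.09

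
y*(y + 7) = y^2 + 7*y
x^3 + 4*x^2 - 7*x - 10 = (x - 2)*(x + 1)*(x + 5)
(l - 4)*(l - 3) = l^2 - 7*l + 12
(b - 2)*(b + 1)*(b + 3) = b^3 + 2*b^2 - 5*b - 6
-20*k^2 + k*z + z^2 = (-4*k + z)*(5*k + z)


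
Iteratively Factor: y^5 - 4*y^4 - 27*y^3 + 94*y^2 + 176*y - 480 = (y - 2)*(y^4 - 2*y^3 - 31*y^2 + 32*y + 240) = (y - 2)*(y + 4)*(y^3 - 6*y^2 - 7*y + 60) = (y - 5)*(y - 2)*(y + 4)*(y^2 - y - 12) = (y - 5)*(y - 4)*(y - 2)*(y + 4)*(y + 3)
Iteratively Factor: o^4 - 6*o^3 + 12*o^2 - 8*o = (o)*(o^3 - 6*o^2 + 12*o - 8) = o*(o - 2)*(o^2 - 4*o + 4) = o*(o - 2)^2*(o - 2)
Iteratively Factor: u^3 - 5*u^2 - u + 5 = (u - 5)*(u^2 - 1) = (u - 5)*(u - 1)*(u + 1)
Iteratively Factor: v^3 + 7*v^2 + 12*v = (v + 4)*(v^2 + 3*v) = v*(v + 4)*(v + 3)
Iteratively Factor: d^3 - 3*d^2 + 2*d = (d - 1)*(d^2 - 2*d) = d*(d - 1)*(d - 2)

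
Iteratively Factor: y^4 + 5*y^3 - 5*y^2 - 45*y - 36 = (y - 3)*(y^3 + 8*y^2 + 19*y + 12) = (y - 3)*(y + 4)*(y^2 + 4*y + 3) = (y - 3)*(y + 1)*(y + 4)*(y + 3)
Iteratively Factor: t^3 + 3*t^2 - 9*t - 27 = (t + 3)*(t^2 - 9) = (t - 3)*(t + 3)*(t + 3)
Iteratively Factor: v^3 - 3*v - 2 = (v + 1)*(v^2 - v - 2) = (v + 1)^2*(v - 2)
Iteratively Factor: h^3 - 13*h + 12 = (h - 1)*(h^2 + h - 12) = (h - 3)*(h - 1)*(h + 4)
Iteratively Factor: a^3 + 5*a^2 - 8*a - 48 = (a - 3)*(a^2 + 8*a + 16) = (a - 3)*(a + 4)*(a + 4)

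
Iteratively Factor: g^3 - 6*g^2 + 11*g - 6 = (g - 2)*(g^2 - 4*g + 3) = (g - 3)*(g - 2)*(g - 1)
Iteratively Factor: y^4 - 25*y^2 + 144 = (y - 4)*(y^3 + 4*y^2 - 9*y - 36) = (y - 4)*(y + 3)*(y^2 + y - 12) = (y - 4)*(y + 3)*(y + 4)*(y - 3)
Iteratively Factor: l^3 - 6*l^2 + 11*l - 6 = (l - 3)*(l^2 - 3*l + 2) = (l - 3)*(l - 2)*(l - 1)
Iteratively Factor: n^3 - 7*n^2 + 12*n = (n - 3)*(n^2 - 4*n) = (n - 4)*(n - 3)*(n)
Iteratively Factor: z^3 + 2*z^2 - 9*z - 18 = (z + 3)*(z^2 - z - 6) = (z + 2)*(z + 3)*(z - 3)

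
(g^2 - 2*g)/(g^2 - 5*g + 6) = g/(g - 3)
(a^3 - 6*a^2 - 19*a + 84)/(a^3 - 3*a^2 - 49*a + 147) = (a + 4)/(a + 7)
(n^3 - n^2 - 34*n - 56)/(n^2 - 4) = (n^2 - 3*n - 28)/(n - 2)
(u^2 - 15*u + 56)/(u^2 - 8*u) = (u - 7)/u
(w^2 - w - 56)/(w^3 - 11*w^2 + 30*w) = (w^2 - w - 56)/(w*(w^2 - 11*w + 30))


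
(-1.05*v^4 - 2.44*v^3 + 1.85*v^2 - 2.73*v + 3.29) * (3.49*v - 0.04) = -3.6645*v^5 - 8.4736*v^4 + 6.5541*v^3 - 9.6017*v^2 + 11.5913*v - 0.1316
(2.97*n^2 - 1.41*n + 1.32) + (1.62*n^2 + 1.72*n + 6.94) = 4.59*n^2 + 0.31*n + 8.26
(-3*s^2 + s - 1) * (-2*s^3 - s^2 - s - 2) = 6*s^5 + s^4 + 4*s^3 + 6*s^2 - s + 2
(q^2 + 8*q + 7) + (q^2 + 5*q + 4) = 2*q^2 + 13*q + 11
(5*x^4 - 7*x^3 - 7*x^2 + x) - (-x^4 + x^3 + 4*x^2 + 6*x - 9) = 6*x^4 - 8*x^3 - 11*x^2 - 5*x + 9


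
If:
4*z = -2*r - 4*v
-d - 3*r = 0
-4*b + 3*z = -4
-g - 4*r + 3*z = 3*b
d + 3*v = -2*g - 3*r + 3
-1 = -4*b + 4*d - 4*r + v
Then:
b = 413/53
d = 378/53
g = 705/53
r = -126/53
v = -417/53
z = 480/53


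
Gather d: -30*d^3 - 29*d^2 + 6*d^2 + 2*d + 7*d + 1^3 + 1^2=-30*d^3 - 23*d^2 + 9*d + 2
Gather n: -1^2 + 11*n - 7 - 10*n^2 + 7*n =-10*n^2 + 18*n - 8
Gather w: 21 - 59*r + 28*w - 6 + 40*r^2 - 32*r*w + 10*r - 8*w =40*r^2 - 49*r + w*(20 - 32*r) + 15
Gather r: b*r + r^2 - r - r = r^2 + r*(b - 2)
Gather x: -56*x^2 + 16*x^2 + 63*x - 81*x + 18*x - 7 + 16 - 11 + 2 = -40*x^2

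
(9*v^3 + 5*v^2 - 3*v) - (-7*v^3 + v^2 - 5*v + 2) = 16*v^3 + 4*v^2 + 2*v - 2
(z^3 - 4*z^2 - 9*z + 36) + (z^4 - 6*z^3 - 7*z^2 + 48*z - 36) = z^4 - 5*z^3 - 11*z^2 + 39*z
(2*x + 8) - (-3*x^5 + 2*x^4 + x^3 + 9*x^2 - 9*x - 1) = 3*x^5 - 2*x^4 - x^3 - 9*x^2 + 11*x + 9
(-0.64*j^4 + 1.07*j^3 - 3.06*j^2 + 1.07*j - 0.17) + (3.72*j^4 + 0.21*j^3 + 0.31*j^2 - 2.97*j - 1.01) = 3.08*j^4 + 1.28*j^3 - 2.75*j^2 - 1.9*j - 1.18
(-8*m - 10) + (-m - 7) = -9*m - 17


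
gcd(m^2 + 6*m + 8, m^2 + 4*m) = m + 4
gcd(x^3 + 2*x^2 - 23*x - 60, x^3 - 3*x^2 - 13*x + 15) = x^2 - 2*x - 15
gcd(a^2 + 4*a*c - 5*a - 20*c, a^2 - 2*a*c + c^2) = 1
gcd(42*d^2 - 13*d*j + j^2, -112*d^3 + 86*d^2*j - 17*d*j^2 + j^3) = 7*d - j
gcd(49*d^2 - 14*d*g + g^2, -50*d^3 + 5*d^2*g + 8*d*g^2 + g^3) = 1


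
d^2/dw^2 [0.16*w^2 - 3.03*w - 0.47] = 0.320000000000000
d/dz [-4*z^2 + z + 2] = 1 - 8*z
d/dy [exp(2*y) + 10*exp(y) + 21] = 2*(exp(y) + 5)*exp(y)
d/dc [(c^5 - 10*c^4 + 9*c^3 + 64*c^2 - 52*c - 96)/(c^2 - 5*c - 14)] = (3*c^4 - 52*c^3 + 285*c^2 - 462*c + 62)/(c^2 - 14*c + 49)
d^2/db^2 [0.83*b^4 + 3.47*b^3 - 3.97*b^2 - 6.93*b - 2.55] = 9.96*b^2 + 20.82*b - 7.94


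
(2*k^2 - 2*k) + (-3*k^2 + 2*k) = -k^2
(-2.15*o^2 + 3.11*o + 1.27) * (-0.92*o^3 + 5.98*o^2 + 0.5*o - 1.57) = 1.978*o^5 - 15.7182*o^4 + 16.3544*o^3 + 12.5251*o^2 - 4.2477*o - 1.9939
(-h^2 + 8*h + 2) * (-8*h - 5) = 8*h^3 - 59*h^2 - 56*h - 10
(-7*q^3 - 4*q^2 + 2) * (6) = -42*q^3 - 24*q^2 + 12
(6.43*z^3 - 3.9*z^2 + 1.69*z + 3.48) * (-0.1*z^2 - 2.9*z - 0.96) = -0.643*z^5 - 18.257*z^4 + 4.9682*z^3 - 1.505*z^2 - 11.7144*z - 3.3408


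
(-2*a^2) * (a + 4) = -2*a^3 - 8*a^2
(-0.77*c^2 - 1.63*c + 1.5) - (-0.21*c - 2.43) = -0.77*c^2 - 1.42*c + 3.93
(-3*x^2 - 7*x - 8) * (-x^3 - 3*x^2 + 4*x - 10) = 3*x^5 + 16*x^4 + 17*x^3 + 26*x^2 + 38*x + 80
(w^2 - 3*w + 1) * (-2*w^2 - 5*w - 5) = -2*w^4 + w^3 + 8*w^2 + 10*w - 5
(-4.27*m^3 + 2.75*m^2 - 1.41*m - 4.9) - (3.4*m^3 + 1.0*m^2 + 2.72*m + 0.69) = -7.67*m^3 + 1.75*m^2 - 4.13*m - 5.59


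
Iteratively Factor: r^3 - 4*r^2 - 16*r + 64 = (r - 4)*(r^2 - 16) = (r - 4)*(r + 4)*(r - 4)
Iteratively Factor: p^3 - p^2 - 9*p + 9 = (p + 3)*(p^2 - 4*p + 3) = (p - 3)*(p + 3)*(p - 1)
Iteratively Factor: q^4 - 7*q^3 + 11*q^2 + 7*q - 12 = (q - 3)*(q^3 - 4*q^2 - q + 4) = (q - 3)*(q - 1)*(q^2 - 3*q - 4) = (q - 4)*(q - 3)*(q - 1)*(q + 1)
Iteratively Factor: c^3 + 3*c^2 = (c + 3)*(c^2) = c*(c + 3)*(c)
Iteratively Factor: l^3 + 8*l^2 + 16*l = (l + 4)*(l^2 + 4*l) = l*(l + 4)*(l + 4)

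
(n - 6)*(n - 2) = n^2 - 8*n + 12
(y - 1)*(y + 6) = y^2 + 5*y - 6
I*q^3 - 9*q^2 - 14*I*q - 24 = (q + 4*I)*(q + 6*I)*(I*q + 1)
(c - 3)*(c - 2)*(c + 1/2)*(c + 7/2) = c^4 - c^3 - 49*c^2/4 + 61*c/4 + 21/2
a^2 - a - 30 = (a - 6)*(a + 5)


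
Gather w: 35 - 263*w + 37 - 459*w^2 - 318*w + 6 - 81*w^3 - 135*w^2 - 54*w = -81*w^3 - 594*w^2 - 635*w + 78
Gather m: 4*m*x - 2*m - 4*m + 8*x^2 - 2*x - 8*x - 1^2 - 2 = m*(4*x - 6) + 8*x^2 - 10*x - 3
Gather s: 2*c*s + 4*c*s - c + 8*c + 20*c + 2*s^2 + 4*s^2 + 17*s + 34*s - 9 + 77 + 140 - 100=27*c + 6*s^2 + s*(6*c + 51) + 108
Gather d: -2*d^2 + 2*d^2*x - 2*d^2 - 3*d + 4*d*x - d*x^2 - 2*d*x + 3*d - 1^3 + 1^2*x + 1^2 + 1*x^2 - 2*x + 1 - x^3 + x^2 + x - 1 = d^2*(2*x - 4) + d*(-x^2 + 2*x) - x^3 + 2*x^2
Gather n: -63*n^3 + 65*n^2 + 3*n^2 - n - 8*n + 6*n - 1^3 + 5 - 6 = -63*n^3 + 68*n^2 - 3*n - 2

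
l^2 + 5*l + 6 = (l + 2)*(l + 3)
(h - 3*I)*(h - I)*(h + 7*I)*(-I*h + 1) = -I*h^4 + 4*h^3 - 22*I*h^2 + 4*h - 21*I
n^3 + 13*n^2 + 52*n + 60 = (n + 2)*(n + 5)*(n + 6)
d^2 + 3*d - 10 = (d - 2)*(d + 5)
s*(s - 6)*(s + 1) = s^3 - 5*s^2 - 6*s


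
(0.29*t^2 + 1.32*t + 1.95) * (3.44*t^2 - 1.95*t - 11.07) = 0.9976*t^4 + 3.9753*t^3 + 0.923700000000001*t^2 - 18.4149*t - 21.5865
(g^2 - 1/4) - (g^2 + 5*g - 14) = 55/4 - 5*g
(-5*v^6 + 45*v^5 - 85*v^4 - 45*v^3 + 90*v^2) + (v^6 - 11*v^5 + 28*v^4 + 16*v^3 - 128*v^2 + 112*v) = -4*v^6 + 34*v^5 - 57*v^4 - 29*v^3 - 38*v^2 + 112*v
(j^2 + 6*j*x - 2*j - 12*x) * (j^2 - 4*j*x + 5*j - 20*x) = j^4 + 2*j^3*x + 3*j^3 - 24*j^2*x^2 + 6*j^2*x - 10*j^2 - 72*j*x^2 - 20*j*x + 240*x^2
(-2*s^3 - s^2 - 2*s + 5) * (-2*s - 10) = 4*s^4 + 22*s^3 + 14*s^2 + 10*s - 50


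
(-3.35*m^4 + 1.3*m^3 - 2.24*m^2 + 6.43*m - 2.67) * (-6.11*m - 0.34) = 20.4685*m^5 - 6.804*m^4 + 13.2444*m^3 - 38.5257*m^2 + 14.1275*m + 0.9078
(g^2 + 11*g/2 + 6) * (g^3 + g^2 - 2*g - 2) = g^5 + 13*g^4/2 + 19*g^3/2 - 7*g^2 - 23*g - 12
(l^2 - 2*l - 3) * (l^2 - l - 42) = l^4 - 3*l^3 - 43*l^2 + 87*l + 126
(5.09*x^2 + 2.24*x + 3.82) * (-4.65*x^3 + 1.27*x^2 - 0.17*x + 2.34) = -23.6685*x^5 - 3.9517*x^4 - 15.7835*x^3 + 16.3812*x^2 + 4.5922*x + 8.9388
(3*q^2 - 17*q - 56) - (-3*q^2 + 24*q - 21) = 6*q^2 - 41*q - 35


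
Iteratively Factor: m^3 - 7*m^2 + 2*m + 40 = (m - 5)*(m^2 - 2*m - 8) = (m - 5)*(m + 2)*(m - 4)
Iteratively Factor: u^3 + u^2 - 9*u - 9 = (u + 3)*(u^2 - 2*u - 3) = (u + 1)*(u + 3)*(u - 3)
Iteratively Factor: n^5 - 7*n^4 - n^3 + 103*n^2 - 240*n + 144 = (n + 4)*(n^4 - 11*n^3 + 43*n^2 - 69*n + 36) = (n - 1)*(n + 4)*(n^3 - 10*n^2 + 33*n - 36) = (n - 4)*(n - 1)*(n + 4)*(n^2 - 6*n + 9) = (n - 4)*(n - 3)*(n - 1)*(n + 4)*(n - 3)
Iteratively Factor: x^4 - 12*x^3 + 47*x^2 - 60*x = (x - 5)*(x^3 - 7*x^2 + 12*x) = (x - 5)*(x - 4)*(x^2 - 3*x) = (x - 5)*(x - 4)*(x - 3)*(x)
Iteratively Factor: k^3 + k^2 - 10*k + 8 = (k + 4)*(k^2 - 3*k + 2) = (k - 1)*(k + 4)*(k - 2)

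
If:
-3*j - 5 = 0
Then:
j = -5/3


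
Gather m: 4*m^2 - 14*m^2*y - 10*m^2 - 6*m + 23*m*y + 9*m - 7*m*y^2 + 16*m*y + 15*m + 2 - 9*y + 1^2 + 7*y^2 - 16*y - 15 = m^2*(-14*y - 6) + m*(-7*y^2 + 39*y + 18) + 7*y^2 - 25*y - 12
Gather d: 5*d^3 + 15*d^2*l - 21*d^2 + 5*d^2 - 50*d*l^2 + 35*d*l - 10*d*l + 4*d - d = 5*d^3 + d^2*(15*l - 16) + d*(-50*l^2 + 25*l + 3)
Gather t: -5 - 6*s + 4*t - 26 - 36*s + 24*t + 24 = -42*s + 28*t - 7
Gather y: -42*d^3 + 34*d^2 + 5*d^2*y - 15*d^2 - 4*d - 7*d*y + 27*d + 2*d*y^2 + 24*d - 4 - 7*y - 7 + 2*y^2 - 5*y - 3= -42*d^3 + 19*d^2 + 47*d + y^2*(2*d + 2) + y*(5*d^2 - 7*d - 12) - 14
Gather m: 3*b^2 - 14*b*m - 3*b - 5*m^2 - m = 3*b^2 - 3*b - 5*m^2 + m*(-14*b - 1)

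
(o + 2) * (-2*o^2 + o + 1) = -2*o^3 - 3*o^2 + 3*o + 2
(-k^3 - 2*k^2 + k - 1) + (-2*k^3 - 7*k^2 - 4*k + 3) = -3*k^3 - 9*k^2 - 3*k + 2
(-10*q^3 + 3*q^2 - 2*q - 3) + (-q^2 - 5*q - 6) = -10*q^3 + 2*q^2 - 7*q - 9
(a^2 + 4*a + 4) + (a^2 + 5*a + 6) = 2*a^2 + 9*a + 10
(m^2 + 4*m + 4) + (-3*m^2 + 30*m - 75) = -2*m^2 + 34*m - 71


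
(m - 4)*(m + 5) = m^2 + m - 20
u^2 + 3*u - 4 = (u - 1)*(u + 4)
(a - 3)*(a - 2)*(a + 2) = a^3 - 3*a^2 - 4*a + 12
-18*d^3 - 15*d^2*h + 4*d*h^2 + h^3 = (-3*d + h)*(d + h)*(6*d + h)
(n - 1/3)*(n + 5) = n^2 + 14*n/3 - 5/3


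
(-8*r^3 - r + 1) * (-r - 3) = 8*r^4 + 24*r^3 + r^2 + 2*r - 3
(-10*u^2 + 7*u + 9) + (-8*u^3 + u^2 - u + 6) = -8*u^3 - 9*u^2 + 6*u + 15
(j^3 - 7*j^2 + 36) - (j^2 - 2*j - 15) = j^3 - 8*j^2 + 2*j + 51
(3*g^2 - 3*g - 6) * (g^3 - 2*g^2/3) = 3*g^5 - 5*g^4 - 4*g^3 + 4*g^2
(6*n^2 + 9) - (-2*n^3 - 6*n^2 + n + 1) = 2*n^3 + 12*n^2 - n + 8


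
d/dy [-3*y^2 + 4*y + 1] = 4 - 6*y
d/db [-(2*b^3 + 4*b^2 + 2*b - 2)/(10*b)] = -2*b/5 - 2/5 - 1/(5*b^2)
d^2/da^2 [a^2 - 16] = 2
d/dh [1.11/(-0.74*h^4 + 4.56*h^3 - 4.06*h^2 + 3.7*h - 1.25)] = (3.2856*h^3 - 15.1848*h^2 + 9.0132*h - 4.107)/(0.74*h^4 - 4.56*h^3 + 4.06*h^2 - 3.7*h + 1.25)^2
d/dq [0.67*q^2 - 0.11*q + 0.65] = 1.34*q - 0.11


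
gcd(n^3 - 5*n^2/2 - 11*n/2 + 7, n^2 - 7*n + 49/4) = n - 7/2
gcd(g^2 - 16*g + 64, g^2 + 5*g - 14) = 1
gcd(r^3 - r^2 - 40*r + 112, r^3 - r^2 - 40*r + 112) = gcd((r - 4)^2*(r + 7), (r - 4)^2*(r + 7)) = r^3 - r^2 - 40*r + 112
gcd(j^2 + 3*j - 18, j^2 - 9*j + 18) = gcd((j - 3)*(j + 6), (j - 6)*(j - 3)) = j - 3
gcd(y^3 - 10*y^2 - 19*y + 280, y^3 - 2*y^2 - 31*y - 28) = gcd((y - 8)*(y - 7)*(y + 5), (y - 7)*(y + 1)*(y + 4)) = y - 7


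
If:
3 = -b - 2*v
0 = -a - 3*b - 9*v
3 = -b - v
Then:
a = 9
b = -3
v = 0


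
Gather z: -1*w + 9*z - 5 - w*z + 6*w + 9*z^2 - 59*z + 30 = 5*w + 9*z^2 + z*(-w - 50) + 25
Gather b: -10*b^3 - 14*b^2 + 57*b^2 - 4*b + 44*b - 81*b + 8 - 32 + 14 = -10*b^3 + 43*b^2 - 41*b - 10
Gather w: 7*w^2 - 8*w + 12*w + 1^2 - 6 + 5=7*w^2 + 4*w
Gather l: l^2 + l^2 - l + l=2*l^2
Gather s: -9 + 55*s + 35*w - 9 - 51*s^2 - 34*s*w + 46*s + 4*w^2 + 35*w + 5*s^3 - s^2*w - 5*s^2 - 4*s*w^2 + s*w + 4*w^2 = 5*s^3 + s^2*(-w - 56) + s*(-4*w^2 - 33*w + 101) + 8*w^2 + 70*w - 18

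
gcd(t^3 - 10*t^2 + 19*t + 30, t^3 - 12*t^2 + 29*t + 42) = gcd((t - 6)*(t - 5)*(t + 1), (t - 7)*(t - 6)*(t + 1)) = t^2 - 5*t - 6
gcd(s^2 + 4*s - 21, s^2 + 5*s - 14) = s + 7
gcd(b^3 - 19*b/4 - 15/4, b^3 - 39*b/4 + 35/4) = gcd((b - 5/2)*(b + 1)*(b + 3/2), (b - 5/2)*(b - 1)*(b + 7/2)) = b - 5/2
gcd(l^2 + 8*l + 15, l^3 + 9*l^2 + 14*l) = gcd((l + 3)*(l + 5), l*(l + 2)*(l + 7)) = 1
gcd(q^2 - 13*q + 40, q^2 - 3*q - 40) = q - 8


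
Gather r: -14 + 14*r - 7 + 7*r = 21*r - 21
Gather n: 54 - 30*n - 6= 48 - 30*n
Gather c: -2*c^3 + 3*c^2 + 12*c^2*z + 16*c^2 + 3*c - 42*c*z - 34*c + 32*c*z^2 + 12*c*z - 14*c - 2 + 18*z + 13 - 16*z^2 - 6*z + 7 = -2*c^3 + c^2*(12*z + 19) + c*(32*z^2 - 30*z - 45) - 16*z^2 + 12*z + 18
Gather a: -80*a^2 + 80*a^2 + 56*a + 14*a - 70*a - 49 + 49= 0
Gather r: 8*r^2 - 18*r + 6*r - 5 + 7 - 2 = 8*r^2 - 12*r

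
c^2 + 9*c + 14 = (c + 2)*(c + 7)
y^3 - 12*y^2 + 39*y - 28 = (y - 7)*(y - 4)*(y - 1)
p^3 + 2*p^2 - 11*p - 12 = (p - 3)*(p + 1)*(p + 4)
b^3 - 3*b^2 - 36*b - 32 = (b - 8)*(b + 1)*(b + 4)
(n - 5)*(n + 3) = n^2 - 2*n - 15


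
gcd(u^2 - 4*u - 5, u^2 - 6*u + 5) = u - 5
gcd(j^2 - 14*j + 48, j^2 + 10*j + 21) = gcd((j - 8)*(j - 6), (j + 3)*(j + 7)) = 1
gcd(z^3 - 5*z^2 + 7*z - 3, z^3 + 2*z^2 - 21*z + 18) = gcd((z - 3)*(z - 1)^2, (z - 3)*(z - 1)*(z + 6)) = z^2 - 4*z + 3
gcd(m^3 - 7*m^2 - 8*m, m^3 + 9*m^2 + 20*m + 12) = m + 1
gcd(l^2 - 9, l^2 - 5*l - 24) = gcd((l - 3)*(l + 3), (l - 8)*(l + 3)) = l + 3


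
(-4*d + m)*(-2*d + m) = 8*d^2 - 6*d*m + m^2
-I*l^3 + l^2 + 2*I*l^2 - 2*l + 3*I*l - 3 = (l - 3)*(l + I)*(-I*l - I)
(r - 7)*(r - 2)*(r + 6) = r^3 - 3*r^2 - 40*r + 84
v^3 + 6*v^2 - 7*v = v*(v - 1)*(v + 7)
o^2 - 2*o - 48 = (o - 8)*(o + 6)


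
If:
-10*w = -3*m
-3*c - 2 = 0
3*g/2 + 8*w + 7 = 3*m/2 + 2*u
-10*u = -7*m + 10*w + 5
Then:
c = -2/3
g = -2*w/9 - 16/3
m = 10*w/3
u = 4*w/3 - 1/2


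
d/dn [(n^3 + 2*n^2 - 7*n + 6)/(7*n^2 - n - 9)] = (7*n^4 - 2*n^3 + 20*n^2 - 120*n + 69)/(49*n^4 - 14*n^3 - 125*n^2 + 18*n + 81)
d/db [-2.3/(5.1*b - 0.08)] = 11.73/(5.1*b - 0.08)^2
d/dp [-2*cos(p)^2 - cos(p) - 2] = (4*cos(p) + 1)*sin(p)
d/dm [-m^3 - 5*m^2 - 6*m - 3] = -3*m^2 - 10*m - 6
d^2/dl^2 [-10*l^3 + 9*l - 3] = -60*l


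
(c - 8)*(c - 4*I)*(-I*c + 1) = -I*c^3 - 3*c^2 + 8*I*c^2 + 24*c - 4*I*c + 32*I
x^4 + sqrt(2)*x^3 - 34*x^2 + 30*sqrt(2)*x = x*(x - 3*sqrt(2))*(x - sqrt(2))*(x + 5*sqrt(2))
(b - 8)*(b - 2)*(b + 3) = b^3 - 7*b^2 - 14*b + 48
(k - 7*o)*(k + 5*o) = k^2 - 2*k*o - 35*o^2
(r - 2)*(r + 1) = r^2 - r - 2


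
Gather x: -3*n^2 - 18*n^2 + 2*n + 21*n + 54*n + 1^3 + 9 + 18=-21*n^2 + 77*n + 28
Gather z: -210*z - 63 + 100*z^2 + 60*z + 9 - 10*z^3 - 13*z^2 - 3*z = -10*z^3 + 87*z^2 - 153*z - 54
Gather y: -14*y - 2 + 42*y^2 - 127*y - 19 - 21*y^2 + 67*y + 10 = 21*y^2 - 74*y - 11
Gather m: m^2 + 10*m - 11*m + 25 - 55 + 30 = m^2 - m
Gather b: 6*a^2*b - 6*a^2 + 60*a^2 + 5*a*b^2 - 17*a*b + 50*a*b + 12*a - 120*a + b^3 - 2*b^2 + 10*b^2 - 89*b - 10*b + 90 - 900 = 54*a^2 - 108*a + b^3 + b^2*(5*a + 8) + b*(6*a^2 + 33*a - 99) - 810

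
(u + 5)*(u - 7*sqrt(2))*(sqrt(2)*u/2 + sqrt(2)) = sqrt(2)*u^3/2 - 7*u^2 + 7*sqrt(2)*u^2/2 - 49*u + 5*sqrt(2)*u - 70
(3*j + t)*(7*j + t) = 21*j^2 + 10*j*t + t^2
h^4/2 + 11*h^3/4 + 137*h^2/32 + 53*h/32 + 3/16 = (h/2 + 1)*(h + 1/4)^2*(h + 3)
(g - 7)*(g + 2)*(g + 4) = g^3 - g^2 - 34*g - 56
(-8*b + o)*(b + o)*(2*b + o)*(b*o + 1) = -16*b^4*o - 22*b^3*o^2 - 16*b^3 - 5*b^2*o^3 - 22*b^2*o + b*o^4 - 5*b*o^2 + o^3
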